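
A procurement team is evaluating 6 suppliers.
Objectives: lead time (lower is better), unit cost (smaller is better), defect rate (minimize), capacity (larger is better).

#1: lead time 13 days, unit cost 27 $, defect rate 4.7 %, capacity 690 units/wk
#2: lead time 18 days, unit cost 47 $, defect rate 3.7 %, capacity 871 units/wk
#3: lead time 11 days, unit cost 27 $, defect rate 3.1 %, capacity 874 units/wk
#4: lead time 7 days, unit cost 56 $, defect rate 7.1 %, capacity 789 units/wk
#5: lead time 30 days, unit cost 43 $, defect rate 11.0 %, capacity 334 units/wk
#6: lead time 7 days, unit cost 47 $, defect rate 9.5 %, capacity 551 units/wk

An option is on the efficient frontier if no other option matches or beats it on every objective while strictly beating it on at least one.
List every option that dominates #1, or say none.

#3: lead time 11≤13, unit cost 27≤27, defect rate 3.1≤4.7, capacity 874≥690 — dominates #1.
Others (#2, #4, #5, #6) are each worse than #1 on at least one objective.

#3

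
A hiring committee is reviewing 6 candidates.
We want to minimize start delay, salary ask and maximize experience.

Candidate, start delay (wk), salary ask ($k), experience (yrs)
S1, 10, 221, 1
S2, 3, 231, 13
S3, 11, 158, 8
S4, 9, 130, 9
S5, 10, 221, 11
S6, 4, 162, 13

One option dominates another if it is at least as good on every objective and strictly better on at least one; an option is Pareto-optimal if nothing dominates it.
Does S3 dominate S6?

S3 vs S6: S3 is worse on start delay (11 vs 4), so it does not dominate S6.

No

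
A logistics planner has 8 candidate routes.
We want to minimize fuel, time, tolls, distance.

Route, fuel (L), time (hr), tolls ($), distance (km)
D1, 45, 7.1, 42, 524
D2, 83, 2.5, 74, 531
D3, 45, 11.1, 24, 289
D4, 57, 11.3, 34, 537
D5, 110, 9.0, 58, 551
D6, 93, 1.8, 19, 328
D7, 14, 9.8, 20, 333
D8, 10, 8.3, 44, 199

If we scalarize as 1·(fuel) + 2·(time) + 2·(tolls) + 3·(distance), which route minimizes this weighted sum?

D1: 1·45 + 2·7.1 + 2·42 + 3·524 = 1715.2
D2: 1·83 + 2·2.5 + 2·74 + 3·531 = 1829.0
D3: 1·45 + 2·11.1 + 2·24 + 3·289 = 982.2
D4: 1·57 + 2·11.3 + 2·34 + 3·537 = 1758.6
D5: 1·110 + 2·9.0 + 2·58 + 3·551 = 1897.0
D6: 1·93 + 2·1.8 + 2·19 + 3·328 = 1118.6
D7: 1·14 + 2·9.8 + 2·20 + 3·333 = 1072.6
D8: 1·10 + 2·8.3 + 2·44 + 3·199 = 711.6
Lowest: D8 at 711.6.

D8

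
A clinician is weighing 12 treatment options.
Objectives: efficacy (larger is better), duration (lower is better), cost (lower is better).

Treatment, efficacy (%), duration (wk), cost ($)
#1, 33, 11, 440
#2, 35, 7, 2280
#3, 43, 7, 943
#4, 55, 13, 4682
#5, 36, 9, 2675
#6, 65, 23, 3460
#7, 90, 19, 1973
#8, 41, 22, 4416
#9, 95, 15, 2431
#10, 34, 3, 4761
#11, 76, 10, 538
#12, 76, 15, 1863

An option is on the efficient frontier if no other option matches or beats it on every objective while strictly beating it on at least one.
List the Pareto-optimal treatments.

#1: not dominated (best cost).
#2: dominated by #3 (efficacy 43≥35, duration 7≤7, cost 943≤2280).
#3: not dominated.
#4: dominated by #11 (efficacy 76≥55, duration 10≤13, cost 538≤4682).
#5: dominated by #3 (efficacy 43≥36, duration 7≤9, cost 943≤2675).
#6: dominated by #7 (efficacy 90≥65, duration 19≤23, cost 1973≤3460).
#7: not dominated.
#8: dominated by #3 (efficacy 43≥41, duration 7≤22, cost 943≤4416).
#9: not dominated (best efficacy).
#10: not dominated (best duration).
#11: not dominated.
#12: dominated by #11 (efficacy 76≥76, duration 10≤15, cost 538≤1863).

#1, #3, #7, #9, #10, #11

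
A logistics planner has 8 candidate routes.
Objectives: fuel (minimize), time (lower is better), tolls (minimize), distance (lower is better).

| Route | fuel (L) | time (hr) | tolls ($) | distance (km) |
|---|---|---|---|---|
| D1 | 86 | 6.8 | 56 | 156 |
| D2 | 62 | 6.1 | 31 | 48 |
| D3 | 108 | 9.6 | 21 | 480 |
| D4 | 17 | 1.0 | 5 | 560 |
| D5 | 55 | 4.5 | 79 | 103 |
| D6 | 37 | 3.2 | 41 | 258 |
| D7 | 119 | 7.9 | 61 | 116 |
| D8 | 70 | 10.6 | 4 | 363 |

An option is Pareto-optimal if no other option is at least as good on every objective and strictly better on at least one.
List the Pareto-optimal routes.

D1: dominated by D2 (fuel 62≤86, time 6.1≤6.8, tolls 31≤56, distance 48≤156).
D2: not dominated (best distance).
D3: not dominated.
D4: not dominated (best fuel).
D5: not dominated.
D6: not dominated.
D7: dominated by D2 (fuel 62≤119, time 6.1≤7.9, tolls 31≤61, distance 48≤116).
D8: not dominated (best tolls).

D2, D3, D4, D5, D6, D8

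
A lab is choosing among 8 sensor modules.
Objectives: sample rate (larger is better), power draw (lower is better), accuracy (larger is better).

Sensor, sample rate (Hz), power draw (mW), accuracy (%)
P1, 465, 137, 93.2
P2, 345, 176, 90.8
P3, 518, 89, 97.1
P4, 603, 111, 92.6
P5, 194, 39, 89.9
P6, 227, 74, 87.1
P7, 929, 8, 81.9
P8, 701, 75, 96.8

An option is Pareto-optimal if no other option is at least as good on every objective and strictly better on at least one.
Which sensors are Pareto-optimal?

P3, P5, P6, P7, P8

P1: dominated by P3 (sample rate 518≥465, power draw 89≤137, accuracy 97.1≥93.2).
P2: dominated by P1 (sample rate 465≥345, power draw 137≤176, accuracy 93.2≥90.8).
P3: not dominated (best accuracy).
P4: dominated by P8 (sample rate 701≥603, power draw 75≤111, accuracy 96.8≥92.6).
P5: not dominated.
P6: not dominated.
P7: not dominated (best sample rate).
P8: not dominated.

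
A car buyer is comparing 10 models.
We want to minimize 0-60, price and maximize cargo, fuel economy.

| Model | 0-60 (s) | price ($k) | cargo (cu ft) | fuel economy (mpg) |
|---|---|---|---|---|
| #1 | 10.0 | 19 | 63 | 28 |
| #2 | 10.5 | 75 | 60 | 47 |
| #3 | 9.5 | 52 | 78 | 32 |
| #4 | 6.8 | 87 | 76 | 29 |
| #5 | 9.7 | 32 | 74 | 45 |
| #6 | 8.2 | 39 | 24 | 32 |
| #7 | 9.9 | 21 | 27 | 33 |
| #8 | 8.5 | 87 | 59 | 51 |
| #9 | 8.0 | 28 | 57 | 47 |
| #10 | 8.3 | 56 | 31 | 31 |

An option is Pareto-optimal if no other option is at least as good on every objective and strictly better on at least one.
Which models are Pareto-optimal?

#1, #2, #3, #4, #5, #7, #8, #9

#1: not dominated (best price).
#2: not dominated.
#3: not dominated (best cargo).
#4: not dominated (best 0-60).
#5: not dominated.
#6: dominated by #9 (0-60 8.0≤8.2, price 28≤39, cargo 57≥24, fuel economy 47≥32).
#7: not dominated.
#8: not dominated (best fuel economy).
#9: not dominated.
#10: dominated by #9 (0-60 8.0≤8.3, price 28≤56, cargo 57≥31, fuel economy 47≥31).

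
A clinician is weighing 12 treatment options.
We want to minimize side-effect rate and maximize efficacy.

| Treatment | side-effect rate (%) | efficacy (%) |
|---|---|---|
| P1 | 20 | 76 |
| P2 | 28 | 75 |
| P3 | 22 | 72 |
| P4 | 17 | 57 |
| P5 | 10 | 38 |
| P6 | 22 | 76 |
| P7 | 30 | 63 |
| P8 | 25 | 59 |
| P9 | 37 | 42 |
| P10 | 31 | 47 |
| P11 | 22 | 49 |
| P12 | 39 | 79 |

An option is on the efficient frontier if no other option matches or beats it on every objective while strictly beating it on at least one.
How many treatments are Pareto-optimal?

4

P1: not dominated.
P2: dominated by P1 (side-effect rate 20≤28, efficacy 76≥75).
P3: dominated by P1 (side-effect rate 20≤22, efficacy 76≥72).
P4: not dominated.
P5: not dominated (best side-effect rate).
P6: dominated by P1 (side-effect rate 20≤22, efficacy 76≥76).
P7: dominated by P1 (side-effect rate 20≤30, efficacy 76≥63).
P8: dominated by P1 (side-effect rate 20≤25, efficacy 76≥59).
P9: dominated by P1 (side-effect rate 20≤37, efficacy 76≥42).
P10: dominated by P1 (side-effect rate 20≤31, efficacy 76≥47).
P11: dominated by P1 (side-effect rate 20≤22, efficacy 76≥49).
P12: not dominated (best efficacy).
Pareto-optimal: P1, P4, P5, P12 → 4.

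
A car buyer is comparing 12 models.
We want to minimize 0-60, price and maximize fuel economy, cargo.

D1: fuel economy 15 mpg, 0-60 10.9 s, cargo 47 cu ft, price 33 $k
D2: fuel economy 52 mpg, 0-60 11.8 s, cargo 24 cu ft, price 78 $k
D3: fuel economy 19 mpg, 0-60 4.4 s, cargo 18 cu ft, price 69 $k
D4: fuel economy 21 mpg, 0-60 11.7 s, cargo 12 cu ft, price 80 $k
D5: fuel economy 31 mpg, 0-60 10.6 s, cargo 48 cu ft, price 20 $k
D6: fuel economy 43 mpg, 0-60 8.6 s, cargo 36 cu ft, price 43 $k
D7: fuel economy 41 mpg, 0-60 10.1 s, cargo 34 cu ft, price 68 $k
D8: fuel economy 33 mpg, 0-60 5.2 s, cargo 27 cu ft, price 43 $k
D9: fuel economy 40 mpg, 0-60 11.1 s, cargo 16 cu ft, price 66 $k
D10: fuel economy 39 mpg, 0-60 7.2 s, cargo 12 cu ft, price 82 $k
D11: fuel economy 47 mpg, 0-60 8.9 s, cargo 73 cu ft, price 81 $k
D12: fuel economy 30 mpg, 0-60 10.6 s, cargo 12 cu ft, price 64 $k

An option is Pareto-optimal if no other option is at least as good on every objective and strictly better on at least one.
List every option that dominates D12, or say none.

D5, D6, D8

D5: fuel economy 31≥30, 0-60 10.6≤10.6, cargo 48≥12, price 20≤64 — dominates D12.
D6: fuel economy 43≥30, 0-60 8.6≤10.6, cargo 36≥12, price 43≤64 — dominates D12.
D8: fuel economy 33≥30, 0-60 5.2≤10.6, cargo 27≥12, price 43≤64 — dominates D12.
Others (D1, D2, D3, D4, D7, D9, D10, D11) are each worse than D12 on at least one objective.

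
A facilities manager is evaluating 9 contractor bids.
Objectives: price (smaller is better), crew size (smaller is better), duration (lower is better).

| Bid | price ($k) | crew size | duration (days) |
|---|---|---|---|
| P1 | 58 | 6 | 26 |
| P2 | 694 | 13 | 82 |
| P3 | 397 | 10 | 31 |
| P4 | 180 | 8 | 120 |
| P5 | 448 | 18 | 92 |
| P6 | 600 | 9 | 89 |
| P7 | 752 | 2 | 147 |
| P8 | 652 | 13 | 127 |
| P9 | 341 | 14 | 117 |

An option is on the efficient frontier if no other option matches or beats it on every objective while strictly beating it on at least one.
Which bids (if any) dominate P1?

none

P2: worse on price (694 vs 58).
P3: worse on price (397 vs 58).
P4: worse on price (180 vs 58).
P5: worse on price (448 vs 58).
P6: worse on price (600 vs 58).
P7: worse on price (752 vs 58).
P8: worse on price (652 vs 58).
P9: worse on price (341 vs 58).
No option dominates P1.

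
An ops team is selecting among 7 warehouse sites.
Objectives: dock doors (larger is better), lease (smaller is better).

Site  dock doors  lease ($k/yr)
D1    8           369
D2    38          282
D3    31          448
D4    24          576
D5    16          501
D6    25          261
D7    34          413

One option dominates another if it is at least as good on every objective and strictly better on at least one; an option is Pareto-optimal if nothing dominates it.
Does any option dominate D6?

D1: worse on dock doors (8 vs 25).
D2: worse on lease (282 vs 261).
D3: worse on lease (448 vs 261).
D4: worse on dock doors (24 vs 25).
D5: worse on dock doors (16 vs 25).
D7: worse on lease (413 vs 261).
No option is at least as good as D6 on every objective and strictly better on one.

No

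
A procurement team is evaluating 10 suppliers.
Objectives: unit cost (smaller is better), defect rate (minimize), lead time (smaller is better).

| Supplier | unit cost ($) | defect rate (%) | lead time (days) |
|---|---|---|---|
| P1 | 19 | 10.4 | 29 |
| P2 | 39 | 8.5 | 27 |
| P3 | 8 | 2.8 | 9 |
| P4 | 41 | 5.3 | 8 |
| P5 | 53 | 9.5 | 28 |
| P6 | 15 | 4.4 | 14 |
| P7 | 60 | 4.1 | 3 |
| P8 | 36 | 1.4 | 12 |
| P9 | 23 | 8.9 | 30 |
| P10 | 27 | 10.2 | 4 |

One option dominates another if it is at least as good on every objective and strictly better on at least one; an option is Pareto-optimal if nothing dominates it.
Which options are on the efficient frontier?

P1: dominated by P3 (unit cost 8≤19, defect rate 2.8≤10.4, lead time 9≤29).
P2: dominated by P3 (unit cost 8≤39, defect rate 2.8≤8.5, lead time 9≤27).
P3: not dominated (best unit cost).
P4: not dominated.
P5: dominated by P2 (unit cost 39≤53, defect rate 8.5≤9.5, lead time 27≤28).
P6: dominated by P3 (unit cost 8≤15, defect rate 2.8≤4.4, lead time 9≤14).
P7: not dominated (best lead time).
P8: not dominated (best defect rate).
P9: dominated by P3 (unit cost 8≤23, defect rate 2.8≤8.9, lead time 9≤30).
P10: not dominated.

P3, P4, P7, P8, P10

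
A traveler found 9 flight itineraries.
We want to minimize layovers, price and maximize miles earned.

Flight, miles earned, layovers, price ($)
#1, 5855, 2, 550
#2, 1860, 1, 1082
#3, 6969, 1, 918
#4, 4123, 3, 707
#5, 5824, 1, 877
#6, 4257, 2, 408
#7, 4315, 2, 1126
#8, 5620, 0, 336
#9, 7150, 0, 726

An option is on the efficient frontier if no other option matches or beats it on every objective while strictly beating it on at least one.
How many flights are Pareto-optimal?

3

#1: not dominated.
#2: dominated by #3 (miles earned 6969≥1860, layovers 1≤1, price 918≤1082).
#3: dominated by #9 (miles earned 7150≥6969, layovers 0≤1, price 726≤918).
#4: dominated by #1 (miles earned 5855≥4123, layovers 2≤3, price 550≤707).
#5: dominated by #9 (miles earned 7150≥5824, layovers 0≤1, price 726≤877).
#6: dominated by #8 (miles earned 5620≥4257, layovers 0≤2, price 336≤408).
#7: dominated by #1 (miles earned 5855≥4315, layovers 2≤2, price 550≤1126).
#8: not dominated (best price).
#9: not dominated (best miles earned).
Pareto-optimal: #1, #8, #9 → 3.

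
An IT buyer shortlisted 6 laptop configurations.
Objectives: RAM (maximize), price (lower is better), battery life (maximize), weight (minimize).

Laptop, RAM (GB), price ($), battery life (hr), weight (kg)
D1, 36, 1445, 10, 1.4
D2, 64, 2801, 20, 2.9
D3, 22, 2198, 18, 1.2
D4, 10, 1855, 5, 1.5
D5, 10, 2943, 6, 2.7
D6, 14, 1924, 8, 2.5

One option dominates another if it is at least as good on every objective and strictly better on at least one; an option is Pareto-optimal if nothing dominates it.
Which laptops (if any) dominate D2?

none

D1: worse on RAM (36 vs 64).
D3: worse on RAM (22 vs 64).
D4: worse on RAM (10 vs 64).
D5: worse on RAM (10 vs 64).
D6: worse on RAM (14 vs 64).
No option dominates D2.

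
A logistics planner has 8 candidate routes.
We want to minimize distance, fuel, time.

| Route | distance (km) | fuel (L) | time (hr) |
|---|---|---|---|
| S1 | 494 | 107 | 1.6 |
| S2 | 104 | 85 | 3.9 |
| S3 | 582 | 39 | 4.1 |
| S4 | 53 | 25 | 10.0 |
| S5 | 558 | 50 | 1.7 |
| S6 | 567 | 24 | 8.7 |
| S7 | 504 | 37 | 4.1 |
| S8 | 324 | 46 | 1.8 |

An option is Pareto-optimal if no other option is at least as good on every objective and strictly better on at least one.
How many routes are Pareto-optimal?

S1: not dominated (best time).
S2: not dominated.
S3: dominated by S7 (distance 504≤582, fuel 37≤39, time 4.1≤4.1).
S4: not dominated (best distance).
S5: not dominated.
S6: not dominated (best fuel).
S7: not dominated.
S8: not dominated.
Pareto-optimal: S1, S2, S4, S5, S6, S7, S8 → 7.

7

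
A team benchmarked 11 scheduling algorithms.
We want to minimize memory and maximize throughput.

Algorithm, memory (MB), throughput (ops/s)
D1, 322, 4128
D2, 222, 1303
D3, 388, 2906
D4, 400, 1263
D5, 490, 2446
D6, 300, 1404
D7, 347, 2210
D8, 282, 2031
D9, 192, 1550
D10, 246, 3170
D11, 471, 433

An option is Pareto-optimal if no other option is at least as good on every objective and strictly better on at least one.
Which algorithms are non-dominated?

D1: not dominated (best throughput).
D2: dominated by D9 (memory 192≤222, throughput 1550≥1303).
D3: dominated by D1 (memory 322≤388, throughput 4128≥2906).
D4: dominated by D1 (memory 322≤400, throughput 4128≥1263).
D5: dominated by D1 (memory 322≤490, throughput 4128≥2446).
D6: dominated by D8 (memory 282≤300, throughput 2031≥1404).
D7: dominated by D1 (memory 322≤347, throughput 4128≥2210).
D8: dominated by D10 (memory 246≤282, throughput 3170≥2031).
D9: not dominated (best memory).
D10: not dominated.
D11: dominated by D1 (memory 322≤471, throughput 4128≥433).

D1, D9, D10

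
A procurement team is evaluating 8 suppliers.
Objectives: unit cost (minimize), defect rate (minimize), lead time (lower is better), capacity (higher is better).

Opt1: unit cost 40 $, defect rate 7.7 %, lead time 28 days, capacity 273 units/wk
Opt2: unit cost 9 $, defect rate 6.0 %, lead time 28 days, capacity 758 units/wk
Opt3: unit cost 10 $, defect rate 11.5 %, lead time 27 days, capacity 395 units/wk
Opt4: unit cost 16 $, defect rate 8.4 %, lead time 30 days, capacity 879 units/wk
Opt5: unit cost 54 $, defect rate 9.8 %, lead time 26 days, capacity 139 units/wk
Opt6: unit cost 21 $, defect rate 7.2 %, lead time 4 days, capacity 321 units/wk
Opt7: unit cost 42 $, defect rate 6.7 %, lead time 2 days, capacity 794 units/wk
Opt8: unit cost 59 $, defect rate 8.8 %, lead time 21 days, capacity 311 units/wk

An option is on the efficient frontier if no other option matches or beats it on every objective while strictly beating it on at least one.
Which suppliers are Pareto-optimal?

Opt2, Opt3, Opt4, Opt6, Opt7

Opt1: dominated by Opt2 (unit cost 9≤40, defect rate 6.0≤7.7, lead time 28≤28, capacity 758≥273).
Opt2: not dominated (best unit cost).
Opt3: not dominated.
Opt4: not dominated (best capacity).
Opt5: dominated by Opt6 (unit cost 21≤54, defect rate 7.2≤9.8, lead time 4≤26, capacity 321≥139).
Opt6: not dominated.
Opt7: not dominated (best lead time).
Opt8: dominated by Opt6 (unit cost 21≤59, defect rate 7.2≤8.8, lead time 4≤21, capacity 321≥311).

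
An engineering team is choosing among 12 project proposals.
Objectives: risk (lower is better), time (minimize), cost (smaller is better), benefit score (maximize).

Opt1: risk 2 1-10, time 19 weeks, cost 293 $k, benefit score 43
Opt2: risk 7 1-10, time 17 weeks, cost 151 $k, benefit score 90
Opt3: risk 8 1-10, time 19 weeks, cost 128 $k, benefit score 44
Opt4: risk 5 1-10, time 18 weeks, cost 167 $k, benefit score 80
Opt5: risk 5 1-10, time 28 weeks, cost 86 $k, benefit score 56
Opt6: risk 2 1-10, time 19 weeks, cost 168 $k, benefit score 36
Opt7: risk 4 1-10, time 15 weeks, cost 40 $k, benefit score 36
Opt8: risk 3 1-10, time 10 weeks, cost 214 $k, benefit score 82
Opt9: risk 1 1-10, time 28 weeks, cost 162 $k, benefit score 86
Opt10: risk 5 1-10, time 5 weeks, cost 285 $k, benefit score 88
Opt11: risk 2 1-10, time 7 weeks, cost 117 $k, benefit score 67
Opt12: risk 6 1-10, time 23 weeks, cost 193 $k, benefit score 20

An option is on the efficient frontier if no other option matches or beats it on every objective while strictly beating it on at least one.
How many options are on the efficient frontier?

8

Opt1: dominated by Opt11 (risk 2≤2, time 7≤19, cost 117≤293, benefit score 67≥43).
Opt2: not dominated (best benefit score).
Opt3: dominated by Opt11 (risk 2≤8, time 7≤19, cost 117≤128, benefit score 67≥44).
Opt4: not dominated.
Opt5: not dominated.
Opt6: dominated by Opt11 (risk 2≤2, time 7≤19, cost 117≤168, benefit score 67≥36).
Opt7: not dominated (best cost).
Opt8: not dominated.
Opt9: not dominated (best risk).
Opt10: not dominated (best time).
Opt11: not dominated.
Opt12: dominated by Opt4 (risk 5≤6, time 18≤23, cost 167≤193, benefit score 80≥20).
Pareto-optimal: Opt2, Opt4, Opt5, Opt7, Opt8, Opt9, Opt10, Opt11 → 8.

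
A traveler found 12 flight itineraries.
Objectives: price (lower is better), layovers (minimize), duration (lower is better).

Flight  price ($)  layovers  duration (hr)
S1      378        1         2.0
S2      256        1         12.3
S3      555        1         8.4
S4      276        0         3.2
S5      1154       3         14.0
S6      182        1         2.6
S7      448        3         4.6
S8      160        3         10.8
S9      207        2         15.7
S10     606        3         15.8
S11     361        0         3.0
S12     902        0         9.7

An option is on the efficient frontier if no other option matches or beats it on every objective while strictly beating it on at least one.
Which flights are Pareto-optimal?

S1, S4, S6, S8, S11

S1: not dominated (best duration).
S2: dominated by S6 (price 182≤256, layovers 1≤1, duration 2.6≤12.3).
S3: dominated by S1 (price 378≤555, layovers 1≤1, duration 2.0≤8.4).
S4: not dominated.
S5: dominated by S1 (price 378≤1154, layovers 1≤3, duration 2.0≤14.0).
S6: not dominated.
S7: dominated by S1 (price 378≤448, layovers 1≤3, duration 2.0≤4.6).
S8: not dominated (best price).
S9: dominated by S6 (price 182≤207, layovers 1≤2, duration 2.6≤15.7).
S10: dominated by S1 (price 378≤606, layovers 1≤3, duration 2.0≤15.8).
S11: not dominated.
S12: dominated by S4 (price 276≤902, layovers 0≤0, duration 3.2≤9.7).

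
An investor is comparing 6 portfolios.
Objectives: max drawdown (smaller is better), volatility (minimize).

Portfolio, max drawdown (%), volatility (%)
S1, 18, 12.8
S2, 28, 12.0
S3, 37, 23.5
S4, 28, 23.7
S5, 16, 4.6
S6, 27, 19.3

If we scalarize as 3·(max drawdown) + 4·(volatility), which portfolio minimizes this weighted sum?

S5

S1: 3·18 + 4·12.8 = 105.2
S2: 3·28 + 4·12.0 = 132.0
S3: 3·37 + 4·23.5 = 205.0
S4: 3·28 + 4·23.7 = 178.8
S5: 3·16 + 4·4.6 = 66.4
S6: 3·27 + 4·19.3 = 158.2
Lowest: S5 at 66.4.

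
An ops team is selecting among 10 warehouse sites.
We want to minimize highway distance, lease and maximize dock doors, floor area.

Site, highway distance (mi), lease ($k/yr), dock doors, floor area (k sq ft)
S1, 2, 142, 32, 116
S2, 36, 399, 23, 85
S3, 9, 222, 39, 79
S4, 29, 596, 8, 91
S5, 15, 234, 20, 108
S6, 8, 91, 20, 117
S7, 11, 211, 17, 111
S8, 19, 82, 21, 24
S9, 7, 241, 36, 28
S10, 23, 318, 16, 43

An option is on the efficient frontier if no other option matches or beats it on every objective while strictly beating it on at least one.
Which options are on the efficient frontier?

S1, S3, S6, S8, S9

S1: not dominated (best highway distance).
S2: dominated by S1 (highway distance 2≤36, lease 142≤399, dock doors 32≥23, floor area 116≥85).
S3: not dominated (best dock doors).
S4: dominated by S1 (highway distance 2≤29, lease 142≤596, dock doors 32≥8, floor area 116≥91).
S5: dominated by S1 (highway distance 2≤15, lease 142≤234, dock doors 32≥20, floor area 116≥108).
S6: not dominated (best floor area).
S7: dominated by S1 (highway distance 2≤11, lease 142≤211, dock doors 32≥17, floor area 116≥111).
S8: not dominated (best lease).
S9: not dominated.
S10: dominated by S1 (highway distance 2≤23, lease 142≤318, dock doors 32≥16, floor area 116≥43).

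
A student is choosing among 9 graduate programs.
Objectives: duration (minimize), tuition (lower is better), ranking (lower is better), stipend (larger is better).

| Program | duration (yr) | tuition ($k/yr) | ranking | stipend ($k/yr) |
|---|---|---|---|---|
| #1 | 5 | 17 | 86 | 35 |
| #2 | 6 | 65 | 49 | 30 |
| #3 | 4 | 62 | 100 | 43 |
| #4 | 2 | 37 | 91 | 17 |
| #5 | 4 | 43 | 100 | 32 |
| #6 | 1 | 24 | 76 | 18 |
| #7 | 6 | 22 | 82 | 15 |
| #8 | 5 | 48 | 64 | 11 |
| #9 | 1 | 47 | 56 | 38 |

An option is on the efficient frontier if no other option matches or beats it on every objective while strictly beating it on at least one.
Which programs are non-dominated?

#1: not dominated (best tuition).
#2: not dominated (best ranking).
#3: not dominated (best stipend).
#4: dominated by #6 (duration 1≤2, tuition 24≤37, ranking 76≤91, stipend 18≥17).
#5: not dominated.
#6: not dominated.
#7: not dominated.
#8: dominated by #9 (duration 1≤5, tuition 47≤48, ranking 56≤64, stipend 38≥11).
#9: not dominated.

#1, #2, #3, #5, #6, #7, #9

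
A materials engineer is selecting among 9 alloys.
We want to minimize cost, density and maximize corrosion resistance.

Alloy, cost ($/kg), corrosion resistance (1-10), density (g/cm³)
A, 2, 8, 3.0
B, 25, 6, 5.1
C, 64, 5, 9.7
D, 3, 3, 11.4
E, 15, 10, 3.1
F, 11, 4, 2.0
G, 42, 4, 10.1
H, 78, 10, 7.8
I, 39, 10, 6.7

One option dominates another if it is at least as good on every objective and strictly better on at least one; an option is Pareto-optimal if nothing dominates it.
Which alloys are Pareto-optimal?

A, E, F

A: not dominated (best cost).
B: dominated by A (cost 2≤25, corrosion resistance 8≥6, density 3.0≤5.1).
C: dominated by A (cost 2≤64, corrosion resistance 8≥5, density 3.0≤9.7).
D: dominated by A (cost 2≤3, corrosion resistance 8≥3, density 3.0≤11.4).
E: not dominated.
F: not dominated (best density).
G: dominated by A (cost 2≤42, corrosion resistance 8≥4, density 3.0≤10.1).
H: dominated by E (cost 15≤78, corrosion resistance 10≥10, density 3.1≤7.8).
I: dominated by E (cost 15≤39, corrosion resistance 10≥10, density 3.1≤6.7).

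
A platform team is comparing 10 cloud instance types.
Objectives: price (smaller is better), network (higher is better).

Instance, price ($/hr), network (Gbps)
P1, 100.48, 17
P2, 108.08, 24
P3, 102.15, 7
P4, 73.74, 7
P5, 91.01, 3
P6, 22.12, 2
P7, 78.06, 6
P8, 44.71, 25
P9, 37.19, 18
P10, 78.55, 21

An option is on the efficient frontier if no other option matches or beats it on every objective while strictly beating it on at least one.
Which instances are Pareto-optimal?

P6, P8, P9

P1: dominated by P8 (price 44.71≤100.48, network 25≥17).
P2: dominated by P8 (price 44.71≤108.08, network 25≥24).
P3: dominated by P1 (price 100.48≤102.15, network 17≥7).
P4: dominated by P8 (price 44.71≤73.74, network 25≥7).
P5: dominated by P4 (price 73.74≤91.01, network 7≥3).
P6: not dominated (best price).
P7: dominated by P4 (price 73.74≤78.06, network 7≥6).
P8: not dominated (best network).
P9: not dominated.
P10: dominated by P8 (price 44.71≤78.55, network 25≥21).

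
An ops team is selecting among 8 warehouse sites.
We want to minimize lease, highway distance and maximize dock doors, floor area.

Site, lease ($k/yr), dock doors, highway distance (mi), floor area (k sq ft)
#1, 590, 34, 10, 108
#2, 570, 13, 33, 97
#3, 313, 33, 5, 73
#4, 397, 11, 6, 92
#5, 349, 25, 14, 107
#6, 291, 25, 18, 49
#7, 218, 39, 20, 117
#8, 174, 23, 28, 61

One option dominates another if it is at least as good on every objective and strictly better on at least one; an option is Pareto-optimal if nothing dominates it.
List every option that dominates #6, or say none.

#1: worse on lease (590 vs 291).
#2: worse on lease (570 vs 291).
#3: worse on lease (313 vs 291).
#4: worse on lease (397 vs 291).
#5: worse on lease (349 vs 291).
#7: worse on highway distance (20 vs 18).
#8: worse on dock doors (23 vs 25).
No option dominates #6.

none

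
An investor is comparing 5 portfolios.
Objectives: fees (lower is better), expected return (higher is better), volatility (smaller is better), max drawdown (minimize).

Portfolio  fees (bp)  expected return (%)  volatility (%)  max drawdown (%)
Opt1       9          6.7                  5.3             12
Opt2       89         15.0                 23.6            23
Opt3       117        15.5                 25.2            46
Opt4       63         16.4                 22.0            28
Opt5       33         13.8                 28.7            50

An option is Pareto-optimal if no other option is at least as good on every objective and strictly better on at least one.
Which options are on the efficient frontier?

Opt1, Opt2, Opt4, Opt5

Opt1: not dominated (best fees).
Opt2: not dominated.
Opt3: dominated by Opt4 (fees 63≤117, expected return 16.4≥15.5, volatility 22.0≤25.2, max drawdown 28≤46).
Opt4: not dominated (best expected return).
Opt5: not dominated.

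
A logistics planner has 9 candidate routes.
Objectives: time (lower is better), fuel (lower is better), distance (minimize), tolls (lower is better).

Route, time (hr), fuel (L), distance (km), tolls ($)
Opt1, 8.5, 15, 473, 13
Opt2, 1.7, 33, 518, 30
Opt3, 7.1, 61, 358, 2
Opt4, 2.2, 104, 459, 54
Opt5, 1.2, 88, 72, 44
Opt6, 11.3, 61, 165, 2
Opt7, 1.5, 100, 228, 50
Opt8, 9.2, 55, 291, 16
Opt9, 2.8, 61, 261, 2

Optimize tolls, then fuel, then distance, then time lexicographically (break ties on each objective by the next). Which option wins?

First minimize tolls: best is 2, kept {Opt3, Opt6, Opt9}.
Then minimize fuel: best is 61, kept {Opt3, Opt6, Opt9}.
Then minimize distance: best is 165, kept {Opt6}.

Opt6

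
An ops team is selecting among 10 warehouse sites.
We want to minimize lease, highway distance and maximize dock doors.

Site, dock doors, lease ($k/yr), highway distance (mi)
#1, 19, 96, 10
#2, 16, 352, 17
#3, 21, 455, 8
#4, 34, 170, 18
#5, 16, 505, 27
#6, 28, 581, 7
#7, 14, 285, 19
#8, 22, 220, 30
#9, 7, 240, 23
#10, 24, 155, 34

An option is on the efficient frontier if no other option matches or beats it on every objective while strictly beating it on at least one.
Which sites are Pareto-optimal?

#1, #3, #4, #6, #10

#1: not dominated (best lease).
#2: dominated by #1 (dock doors 19≥16, lease 96≤352, highway distance 10≤17).
#3: not dominated.
#4: not dominated (best dock doors).
#5: dominated by #1 (dock doors 19≥16, lease 96≤505, highway distance 10≤27).
#6: not dominated (best highway distance).
#7: dominated by #1 (dock doors 19≥14, lease 96≤285, highway distance 10≤19).
#8: dominated by #4 (dock doors 34≥22, lease 170≤220, highway distance 18≤30).
#9: dominated by #1 (dock doors 19≥7, lease 96≤240, highway distance 10≤23).
#10: not dominated.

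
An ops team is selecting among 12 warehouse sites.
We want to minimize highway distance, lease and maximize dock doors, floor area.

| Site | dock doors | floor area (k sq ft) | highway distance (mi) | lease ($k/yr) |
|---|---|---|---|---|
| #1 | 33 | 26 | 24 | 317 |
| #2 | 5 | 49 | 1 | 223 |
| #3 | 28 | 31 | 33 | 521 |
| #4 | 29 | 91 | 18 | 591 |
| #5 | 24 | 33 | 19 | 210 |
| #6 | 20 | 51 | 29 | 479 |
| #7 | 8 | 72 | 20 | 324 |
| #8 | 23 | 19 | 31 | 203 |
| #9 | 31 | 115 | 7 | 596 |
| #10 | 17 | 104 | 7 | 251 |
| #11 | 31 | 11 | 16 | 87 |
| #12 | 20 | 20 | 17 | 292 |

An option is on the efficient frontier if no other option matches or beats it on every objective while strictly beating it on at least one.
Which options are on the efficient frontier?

#1, #2, #3, #4, #5, #6, #8, #9, #10, #11, #12

#1: not dominated (best dock doors).
#2: not dominated (best highway distance).
#3: not dominated.
#4: not dominated.
#5: not dominated.
#6: not dominated.
#7: dominated by #10 (dock doors 17≥8, floor area 104≥72, highway distance 7≤20, lease 251≤324).
#8: not dominated.
#9: not dominated (best floor area).
#10: not dominated.
#11: not dominated (best lease).
#12: not dominated.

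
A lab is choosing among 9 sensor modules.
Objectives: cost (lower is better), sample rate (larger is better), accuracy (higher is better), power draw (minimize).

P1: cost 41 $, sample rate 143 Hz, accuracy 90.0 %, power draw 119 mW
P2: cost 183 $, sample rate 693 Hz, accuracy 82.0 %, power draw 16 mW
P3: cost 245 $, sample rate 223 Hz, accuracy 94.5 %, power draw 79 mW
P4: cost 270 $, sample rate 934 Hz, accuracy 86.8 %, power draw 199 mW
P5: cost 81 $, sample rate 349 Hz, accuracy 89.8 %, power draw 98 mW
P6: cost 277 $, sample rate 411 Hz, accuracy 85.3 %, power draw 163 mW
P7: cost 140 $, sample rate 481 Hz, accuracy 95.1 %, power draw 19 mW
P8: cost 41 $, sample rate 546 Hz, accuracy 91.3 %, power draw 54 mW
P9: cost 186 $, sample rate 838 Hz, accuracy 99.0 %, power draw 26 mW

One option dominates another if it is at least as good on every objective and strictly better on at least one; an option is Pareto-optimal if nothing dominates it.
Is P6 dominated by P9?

P9 vs P6: cost 186≤277, sample rate 838≥411, accuracy 99.0≥85.3, power draw 26≤163 — P9 is at least as good on every objective with at least one strict improvement.

Yes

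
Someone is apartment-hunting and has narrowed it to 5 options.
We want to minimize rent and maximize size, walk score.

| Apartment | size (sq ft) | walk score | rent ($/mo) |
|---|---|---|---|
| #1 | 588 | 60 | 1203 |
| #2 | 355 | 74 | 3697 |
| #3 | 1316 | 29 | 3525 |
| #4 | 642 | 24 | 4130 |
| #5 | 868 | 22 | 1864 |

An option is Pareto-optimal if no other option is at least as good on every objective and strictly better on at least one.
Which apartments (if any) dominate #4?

#3: size 1316≥642, walk score 29≥24, rent 3525≤4130 — dominates #4.
Others (#1, #2, #5) are each worse than #4 on at least one objective.

#3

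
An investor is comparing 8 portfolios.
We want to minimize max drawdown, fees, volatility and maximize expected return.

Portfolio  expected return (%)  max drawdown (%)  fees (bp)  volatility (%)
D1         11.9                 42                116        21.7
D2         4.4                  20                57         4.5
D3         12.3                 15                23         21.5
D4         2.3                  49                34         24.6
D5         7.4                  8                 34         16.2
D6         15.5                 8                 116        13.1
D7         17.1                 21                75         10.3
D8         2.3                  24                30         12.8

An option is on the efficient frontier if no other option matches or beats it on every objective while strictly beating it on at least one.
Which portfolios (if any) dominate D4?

D3, D5, D8

D3: expected return 12.3≥2.3, max drawdown 15≤49, fees 23≤34, volatility 21.5≤24.6 — dominates D4.
D5: expected return 7.4≥2.3, max drawdown 8≤49, fees 34≤34, volatility 16.2≤24.6 — dominates D4.
D8: expected return 2.3≥2.3, max drawdown 24≤49, fees 30≤34, volatility 12.8≤24.6 — dominates D4.
Others (D1, D2, D6, D7) are each worse than D4 on at least one objective.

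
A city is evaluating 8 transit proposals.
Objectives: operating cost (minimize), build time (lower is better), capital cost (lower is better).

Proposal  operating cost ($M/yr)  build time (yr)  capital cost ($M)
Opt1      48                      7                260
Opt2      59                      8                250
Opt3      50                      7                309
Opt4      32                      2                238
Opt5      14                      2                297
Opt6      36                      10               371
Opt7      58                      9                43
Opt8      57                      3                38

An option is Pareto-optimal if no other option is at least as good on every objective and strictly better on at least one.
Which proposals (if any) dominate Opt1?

Opt4: operating cost 32≤48, build time 2≤7, capital cost 238≤260 — dominates Opt1.
Others (Opt2, Opt3, Opt5, Opt6, Opt7, Opt8) are each worse than Opt1 on at least one objective.

Opt4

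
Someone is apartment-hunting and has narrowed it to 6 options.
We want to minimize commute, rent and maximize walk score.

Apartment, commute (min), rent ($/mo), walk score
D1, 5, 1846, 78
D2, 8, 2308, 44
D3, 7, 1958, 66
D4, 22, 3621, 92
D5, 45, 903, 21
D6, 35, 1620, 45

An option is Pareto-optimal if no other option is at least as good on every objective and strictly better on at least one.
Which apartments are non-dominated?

D1, D4, D5, D6

D1: not dominated (best commute).
D2: dominated by D1 (commute 5≤8, rent 1846≤2308, walk score 78≥44).
D3: dominated by D1 (commute 5≤7, rent 1846≤1958, walk score 78≥66).
D4: not dominated (best walk score).
D5: not dominated (best rent).
D6: not dominated.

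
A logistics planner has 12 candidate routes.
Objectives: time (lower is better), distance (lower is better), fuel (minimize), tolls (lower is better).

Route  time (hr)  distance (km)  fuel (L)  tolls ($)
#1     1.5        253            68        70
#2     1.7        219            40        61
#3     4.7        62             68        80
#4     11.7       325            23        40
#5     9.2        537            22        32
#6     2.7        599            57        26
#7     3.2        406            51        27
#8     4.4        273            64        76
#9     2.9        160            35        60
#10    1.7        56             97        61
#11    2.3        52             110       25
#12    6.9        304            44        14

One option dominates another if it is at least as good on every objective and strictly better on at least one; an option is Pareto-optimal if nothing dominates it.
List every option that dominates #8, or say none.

#2: time 1.7≤4.4, distance 219≤273, fuel 40≤64, tolls 61≤76 — dominates #8.
#9: time 2.9≤4.4, distance 160≤273, fuel 35≤64, tolls 60≤76 — dominates #8.
Others (#1, #3, #4, #5, #6, #7, #10, #11, #12) are each worse than #8 on at least one objective.

#2, #9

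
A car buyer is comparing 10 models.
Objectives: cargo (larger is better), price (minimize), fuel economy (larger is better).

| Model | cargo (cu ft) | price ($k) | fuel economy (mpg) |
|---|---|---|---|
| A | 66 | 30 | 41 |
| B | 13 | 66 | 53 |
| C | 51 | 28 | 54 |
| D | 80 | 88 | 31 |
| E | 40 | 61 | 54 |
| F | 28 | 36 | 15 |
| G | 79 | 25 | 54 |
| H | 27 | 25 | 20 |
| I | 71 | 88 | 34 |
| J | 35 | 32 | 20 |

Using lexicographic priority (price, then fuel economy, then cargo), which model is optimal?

First minimize price: best is 25, kept {G, H}.
Then maximize fuel economy: best is 54, kept {G}.

G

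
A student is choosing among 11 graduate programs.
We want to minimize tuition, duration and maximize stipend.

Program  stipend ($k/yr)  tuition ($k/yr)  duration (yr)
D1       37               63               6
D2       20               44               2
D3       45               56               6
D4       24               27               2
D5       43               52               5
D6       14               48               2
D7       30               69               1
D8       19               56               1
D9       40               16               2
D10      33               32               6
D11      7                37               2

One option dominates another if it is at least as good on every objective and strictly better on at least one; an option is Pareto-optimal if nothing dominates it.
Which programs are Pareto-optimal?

D1: dominated by D3 (stipend 45≥37, tuition 56≤63, duration 6≤6).
D2: dominated by D4 (stipend 24≥20, tuition 27≤44, duration 2≤2).
D3: not dominated (best stipend).
D4: dominated by D9 (stipend 40≥24, tuition 16≤27, duration 2≤2).
D5: not dominated.
D6: dominated by D2 (stipend 20≥14, tuition 44≤48, duration 2≤2).
D7: not dominated.
D8: not dominated.
D9: not dominated (best tuition).
D10: dominated by D9 (stipend 40≥33, tuition 16≤32, duration 2≤6).
D11: dominated by D4 (stipend 24≥7, tuition 27≤37, duration 2≤2).

D3, D5, D7, D8, D9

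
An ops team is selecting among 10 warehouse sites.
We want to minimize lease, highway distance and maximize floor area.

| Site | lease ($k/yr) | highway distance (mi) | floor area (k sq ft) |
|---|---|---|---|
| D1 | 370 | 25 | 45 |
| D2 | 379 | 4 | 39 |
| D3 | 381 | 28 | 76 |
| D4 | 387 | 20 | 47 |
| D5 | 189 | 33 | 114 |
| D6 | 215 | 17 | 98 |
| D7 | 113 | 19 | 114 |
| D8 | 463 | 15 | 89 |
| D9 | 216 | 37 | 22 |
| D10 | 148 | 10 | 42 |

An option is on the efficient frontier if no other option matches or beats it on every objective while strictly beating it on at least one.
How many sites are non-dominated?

D1: dominated by D6 (lease 215≤370, highway distance 17≤25, floor area 98≥45).
D2: not dominated (best highway distance).
D3: dominated by D6 (lease 215≤381, highway distance 17≤28, floor area 98≥76).
D4: dominated by D6 (lease 215≤387, highway distance 17≤20, floor area 98≥47).
D5: dominated by D7 (lease 113≤189, highway distance 19≤33, floor area 114≥114).
D6: not dominated.
D7: not dominated (best lease).
D8: not dominated.
D9: dominated by D5 (lease 189≤216, highway distance 33≤37, floor area 114≥22).
D10: not dominated.
Pareto-optimal: D2, D6, D7, D8, D10 → 5.

5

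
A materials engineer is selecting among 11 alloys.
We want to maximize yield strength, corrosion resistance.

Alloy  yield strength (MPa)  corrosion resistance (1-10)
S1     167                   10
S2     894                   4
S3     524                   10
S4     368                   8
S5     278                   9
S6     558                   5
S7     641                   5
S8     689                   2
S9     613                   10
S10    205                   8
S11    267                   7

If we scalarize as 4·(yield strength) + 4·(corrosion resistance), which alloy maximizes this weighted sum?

S1: 4·167 + 4·10 = 708
S2: 4·894 + 4·4 = 3592
S3: 4·524 + 4·10 = 2136
S4: 4·368 + 4·8 = 1504
S5: 4·278 + 4·9 = 1148
S6: 4·558 + 4·5 = 2252
S7: 4·641 + 4·5 = 2584
S8: 4·689 + 4·2 = 2764
S9: 4·613 + 4·10 = 2492
S10: 4·205 + 4·8 = 852
S11: 4·267 + 4·7 = 1096
Highest: S2 at 3592.

S2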